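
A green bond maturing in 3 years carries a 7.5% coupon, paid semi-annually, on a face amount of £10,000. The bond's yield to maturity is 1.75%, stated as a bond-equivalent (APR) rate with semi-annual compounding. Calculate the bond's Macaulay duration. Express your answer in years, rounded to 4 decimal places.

Periodic yield y = 0.00875. Discount each cash flow and weight by its period:
  t   CF        PV=CF/(1+0.00875)^t    t·PV
  1       375.00       371.7472       371.7472
  2       375.00       368.5226       737.0453
  3       375.00       365.3260     1,095.9781
  4       375.00       362.1572     1,448.6286
  5       375.00       359.0158     1,795.0789
  6    10,375.00     9,846.6119    59,079.6712
  Σ                 11,673.3807    64,528.1493
Price P = Σ PV = 11,673.3807.
Macaulay duration = Σ(t·PV) / P = 64,528.1493 / 11,673.3807 = 5.52780 half-year periods.
In years: 5.52780 / 2 = 2.76390 years.

2.7639 years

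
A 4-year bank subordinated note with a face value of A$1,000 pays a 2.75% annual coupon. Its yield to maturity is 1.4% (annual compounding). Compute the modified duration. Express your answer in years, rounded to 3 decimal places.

3.794 years

Periodic yield y = 0.014. First find Macaulay duration:
  t   CF        PV=CF/(1+0.014)^t    t·PV
  1        27.50        27.1203        27.1203
  2        27.50        26.7459        53.4917
  3        27.50        26.3766        79.1298
  4     1,027.50       971.9189     3,887.6754
  Σ                  1,052.1617     4,047.4173
P = 1,052.1617; Macaulay duration = 4,047.4173 / 1,052.1617 = 3.84676 years.
Modified duration = D_Mac / (1 + y) = 3.84676 / 1.014 = 3.79365 years.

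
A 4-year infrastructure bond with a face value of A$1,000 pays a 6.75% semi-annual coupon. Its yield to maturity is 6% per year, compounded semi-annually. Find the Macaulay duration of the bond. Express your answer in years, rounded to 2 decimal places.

3.58 years

Periodic yield y = 0.03. Discount each cash flow and weight by its period:
  t   CF        PV=CF/(1+0.03)^t    t·PV
  1        33.75        32.7670        32.7670
  2        33.75        31.8126        63.6252
  3        33.75        30.8860        92.6581
  4        33.75        29.9864       119.9458
  5        33.75        29.1130       145.5652
  6        33.75        28.2651       169.5906
  7        33.75        27.4418       192.0929
  8     1,033.75       816.0518     6,528.4144
  Σ                  1,026.3238     7,344.6591
Price P = Σ PV = 1,026.3238.
Macaulay duration = Σ(t·PV) / P = 7,344.6591 / 1,026.3238 = 7.15628 half-year periods.
In years: 7.15628 / 2 = 3.57814 years.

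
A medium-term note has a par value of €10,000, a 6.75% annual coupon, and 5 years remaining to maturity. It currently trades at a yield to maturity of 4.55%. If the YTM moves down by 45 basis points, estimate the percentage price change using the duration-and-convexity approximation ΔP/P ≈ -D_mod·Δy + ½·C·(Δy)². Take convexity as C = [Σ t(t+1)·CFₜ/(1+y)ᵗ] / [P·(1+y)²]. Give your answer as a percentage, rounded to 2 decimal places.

With y = 0.0455:
  t   CF        PV=CF/(1+0.0455)^t    t·PV        t(t+1)·PV
  1       675.00       645.6241       645.6241       1,291.2482
  2       675.00       617.5266     1,235.0533       3,705.1598
  3       675.00       590.6520     1,771.9559       7,087.8237
  4       675.00       564.9469     2,259.7876      11,298.9379
  5    10,675.00     8,545.7011    42,728.5054     256,371.0326
  Σ                 10,964.4507    48,640.9263     279,754.2022
P = 10,964.4507; D_Mac = 4.43624 yrs; D_mod = 4.24317 yrs; C = 23.34219.
Duration effect: -4.24317 × (-0.0045) = +0.019094
Convexity effect: 0.5 × 23.34219 × (-0.0045)² = +0.0002363
ΔP/P ≈ +0.019094 + 0.0002363 = +0.019331 = +1.9331%.

+1.93%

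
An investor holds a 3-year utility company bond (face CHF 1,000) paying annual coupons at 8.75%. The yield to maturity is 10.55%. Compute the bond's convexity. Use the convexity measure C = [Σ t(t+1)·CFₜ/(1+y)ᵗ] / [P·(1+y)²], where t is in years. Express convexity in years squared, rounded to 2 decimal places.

8.77

With y = 0.1055:
  t   CF        PV=CF/(1+0.1055)^t    t·PV        t(t+1)·PV
  1        87.50        79.1497        79.1497         158.2994
  2        87.50        71.5963       143.1926         429.5778
  3     1,087.50       804.9206     2,414.7617       9,659.0468
  Σ                    955.6666     2,637.1040      10,246.9240
P = 955.6666.
Convexity = Σ t(t+1)·PV / [P·(1+y)²] = 10,246.9240 / (955.6666 × 1.222130) = 8.77343.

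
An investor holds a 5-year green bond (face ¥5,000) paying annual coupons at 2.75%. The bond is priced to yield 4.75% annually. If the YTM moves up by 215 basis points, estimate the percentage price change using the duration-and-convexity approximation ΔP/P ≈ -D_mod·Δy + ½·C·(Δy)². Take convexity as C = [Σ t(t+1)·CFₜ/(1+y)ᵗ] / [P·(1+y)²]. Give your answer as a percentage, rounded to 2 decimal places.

With y = 0.0475:
  t   CF        PV=CF/(1+0.0475)^t    t·PV        t(t+1)·PV
  1       137.50       131.2649       131.2649         262.5298
  2       137.50       125.3126       250.6251         751.8754
  3       137.50       119.6301       358.8904       1,435.5617
  4       137.50       114.2054       456.8215       2,284.1076
  5     5,137.50     4,073.6309    20,368.1545     122,208.9271
  Σ                  4,564.0439    21,565.7565     126,943.0017
P = 4,564.0439; D_Mac = 4.72514 yrs; D_mod = 4.51088 yrs; C = 25.34842.
Duration effect: -4.51088 × (+0.0215) = -0.096984
Convexity effect: 0.5 × 25.34842 × (0.0215)² = +0.0058587
ΔP/P ≈ -0.096984 + 0.0058587 = -0.091125 = -9.1125%.

-9.11%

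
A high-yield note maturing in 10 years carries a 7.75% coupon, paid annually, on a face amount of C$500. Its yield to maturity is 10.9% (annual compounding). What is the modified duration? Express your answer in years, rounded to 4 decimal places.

Periodic yield y = 0.109. First find Macaulay duration:
  t   CF        PV=CF/(1+0.109)^t    t·PV
  1        38.75        34.9414        34.9414
  2        38.75        31.5071        63.0142
  3        38.75        28.4104        85.2311
  4        38.75        25.6180       102.4721
  5        38.75        23.1001       115.5005
  6        38.75        20.8297       124.9780
  7        38.75        18.7824       131.4767
  8        38.75        16.9363       135.4906
  9        38.75        15.2717       137.4454
  10      538.75       191.4573     1,914.5725
  Σ                    406.8544     2,845.1227
P = 406.8544; Macaulay duration = 2,845.1227 / 406.8544 = 6.99298 years.
Modified duration = D_Mac / (1 + y) = 6.99298 / 1.109 = 6.30566 years.

6.3057 years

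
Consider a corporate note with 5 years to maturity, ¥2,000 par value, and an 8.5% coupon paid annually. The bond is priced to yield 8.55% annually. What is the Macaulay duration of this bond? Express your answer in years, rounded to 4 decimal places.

4.2748 years

Periodic yield y = 0.0855. Discount each cash flow and weight by its year:
  t   CF        PV=CF/(1+0.0855)^t    t·PV
  1       170.00       156.6099       156.6099
  2       170.00       144.2744       288.5488
  3       170.00       132.9105       398.7316
  4       170.00       122.4418       489.7671
  5     2,170.00     1,439.8279     7,199.1397
  Σ                  1,996.0645     8,532.7970
Price P = Σ PV = 1,996.0645.
Macaulay duration = Σ(t·PV) / P = 8,532.7970 / 1,996.0645 = 4.27481 years.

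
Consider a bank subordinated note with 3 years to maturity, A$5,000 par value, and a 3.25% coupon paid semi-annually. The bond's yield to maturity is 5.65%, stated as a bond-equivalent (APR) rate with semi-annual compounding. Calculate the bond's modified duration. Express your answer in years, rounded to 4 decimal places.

Periodic yield y = 0.02825. First find Macaulay duration:
  t   CF        PV=CF/(1+0.02825)^t    t·PV
  1        81.25        79.0177        79.0177
  2        81.25        76.8468       153.6937
  3        81.25        74.7355       224.2066
  4        81.25        72.6823       290.7291
  5        81.25        70.6854       353.4270
  6     5,081.25     4,299.1070    25,794.6420
  Σ                  4,673.0748    26,895.7161
P = 4,673.0748; Macaulay duration = 26,895.7161 / 4,673.0748 = 5.75546 half-year periods = 2.87773 years.
Modified duration = D_Mac / (1 + y) = 2.87773 / 1.02825 = 2.79867 years.

2.7987 years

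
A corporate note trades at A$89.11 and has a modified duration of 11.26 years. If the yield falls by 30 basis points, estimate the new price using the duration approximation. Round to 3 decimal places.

Duration approximation: ΔP/P ≈ -D_mod · Δy = -11.26 × (-0.003) = +0.033780.
New price ≈ 89.11 × (1 + 0.033780) = 92.1201358.

A$92.120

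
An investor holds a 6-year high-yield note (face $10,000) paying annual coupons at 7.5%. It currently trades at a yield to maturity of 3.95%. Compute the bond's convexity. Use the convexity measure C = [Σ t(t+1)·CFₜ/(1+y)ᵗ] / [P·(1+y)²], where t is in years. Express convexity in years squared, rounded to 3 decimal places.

31.425

With y = 0.0395:
  t   CF        PV=CF/(1+0.0395)^t    t·PV        t(t+1)·PV
  1       750.00       721.5007       721.5007       1,443.0014
  2       750.00       694.0844     1,388.1688       4,164.5063
  3       750.00       667.7098     2,003.1295       8,012.5182
  4       750.00       642.3375     2,569.3501      12,846.7503
  5       750.00       617.9293     3,089.6465      18,537.8793
  6    10,750.00     8,520.4298    51,122.5788     357,858.0513
  Σ                 11,863.9916    60,894.3744     402,862.7069
P = 11,863.9916.
Convexity = Σ t(t+1)·PV / [P·(1+y)²] = 402,862.7069 / (11,863.9916 × 1.080560) = 31.42514.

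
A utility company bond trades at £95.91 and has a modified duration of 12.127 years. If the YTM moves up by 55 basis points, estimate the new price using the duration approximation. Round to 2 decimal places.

Duration approximation: ΔP/P ≈ -D_mod · Δy = -12.127 × (+0.0055) = -0.0666985.
New price ≈ 95.91 × (1 - 0.0666985) = 89.512946865.

£89.51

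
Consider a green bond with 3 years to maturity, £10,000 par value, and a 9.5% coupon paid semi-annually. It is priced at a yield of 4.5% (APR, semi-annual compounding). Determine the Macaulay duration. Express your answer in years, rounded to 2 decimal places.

Periodic yield y = 0.0225. Discount each cash flow and weight by its period:
  t   CF        PV=CF/(1+0.0225)^t    t·PV
  1       475.00       464.5477       464.5477
  2       475.00       454.3254       908.6507
  3       475.00       444.3280     1,332.9839
  4       475.00       434.5506     1,738.2024
  5       475.00       424.9884     2,124.9418
  6    10,475.00     9,165.8792    54,995.2755
  Σ                 11,388.6192    61,564.6019
Price P = Σ PV = 11,388.6192.
Macaulay duration = Σ(t·PV) / P = 61,564.6019 / 11,388.6192 = 5.40580 half-year periods.
In years: 5.40580 / 2 = 2.70290 years.

2.70 years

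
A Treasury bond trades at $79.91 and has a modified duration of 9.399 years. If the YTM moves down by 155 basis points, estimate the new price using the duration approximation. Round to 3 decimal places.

$91.552

Duration approximation: ΔP/P ≈ -D_mod · Δy = -9.399 × (-0.0155) = +0.1456845.
New price ≈ 79.91 × (1 + 0.1456845) = 91.551648395.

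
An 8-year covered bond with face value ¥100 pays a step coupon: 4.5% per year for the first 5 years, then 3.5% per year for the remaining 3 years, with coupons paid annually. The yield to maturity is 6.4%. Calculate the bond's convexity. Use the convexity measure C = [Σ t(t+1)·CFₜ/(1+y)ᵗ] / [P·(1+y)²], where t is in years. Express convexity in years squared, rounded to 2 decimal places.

With y = 0.064:
  t   CF        PV=CF/(1+0.064)^t    t·PV        t(t+1)·PV
  1         4.50         4.2293         4.2293           8.4586
  2         4.50         3.9749         7.9499          23.8496
  3         4.50         3.7358        11.2075          44.8300
  4         4.50         3.5111        14.0445          70.2225
  5         4.50         3.2999        16.4996          98.9978
  6         3.50         2.4122        14.4734         101.3136
  7         3.50         2.2671        15.8699         126.9593
  8       103.50        63.0097       504.0775       4,536.6975
  Σ                     86.4402       588.3516       5,011.3289
P = 86.4402.
Convexity = Σ t(t+1)·PV / [P·(1+y)²] = 5,011.3289 / (86.4402 × 1.132096) = 51.20991.

51.21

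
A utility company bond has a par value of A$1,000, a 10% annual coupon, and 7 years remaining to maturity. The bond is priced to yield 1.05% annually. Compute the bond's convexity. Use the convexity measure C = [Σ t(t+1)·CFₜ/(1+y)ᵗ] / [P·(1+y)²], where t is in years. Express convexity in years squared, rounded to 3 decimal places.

41.544

With y = 0.0105:
  t   CF        PV=CF/(1+0.0105)^t    t·PV        t(t+1)·PV
  1       100.00        98.9609        98.9609         197.9218
  2       100.00        97.9326       195.8652         587.5957
  3       100.00        96.9150       290.7450       1,162.9801
  4       100.00        95.9080       383.6319       1,918.1595
  5       100.00        94.9114       474.5570       2,847.3422
  6       100.00        93.9252       563.5512       3,944.8581
  7     1,100.00     1,022.4415     7,157.0904      57,256.7229
  Σ                  1,600.9946     9,164.4016      67,915.5803
P = 1,600.9946.
Convexity = Σ t(t+1)·PV / [P·(1+y)²] = 67,915.5803 / (1,600.9946 × 1.021110) = 41.54387.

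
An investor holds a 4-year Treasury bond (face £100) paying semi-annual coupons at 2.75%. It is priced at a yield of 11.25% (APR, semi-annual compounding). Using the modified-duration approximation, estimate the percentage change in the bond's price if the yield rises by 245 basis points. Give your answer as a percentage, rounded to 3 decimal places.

Periodic yield y = 0.05625. Modified duration first:
  t   CF        PV=CF/(1+0.05625)^t    t·PV
  1        1.375         1.3018         1.3018
  2        1.375         1.2324         2.4649
  3        1.375         1.1668         3.5004
  4        1.375         1.1047         4.4187
  5        1.375         1.0458         5.2292
  6        1.375         0.9902         5.9409
  7        1.375         0.9374         6.5620
  8      101.375        65.4330       523.4643
  Σ                     73.2122       552.8823
P = 73.2122; D_Mac = 7.55178 half-year periods = 3.77589 yrs; D_mod = 3.77589/(1+0.05625) = 3.57481 yrs.
ΔP/P ≈ -D_mod · Δy = -3.57481 × (+0.0245) = -0.087583 = -8.7583%.

-8.758%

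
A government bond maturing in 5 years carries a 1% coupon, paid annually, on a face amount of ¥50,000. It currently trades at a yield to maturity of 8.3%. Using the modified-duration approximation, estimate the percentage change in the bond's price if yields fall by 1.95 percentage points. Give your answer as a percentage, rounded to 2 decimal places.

Periodic yield y = 0.083. Modified duration first:
  t   CF        PV=CF/(1+0.083)^t    t·PV
  1       500.00       461.6805       461.6805
  2       500.00       426.2978       852.5956
  3       500.00       393.6268     1,180.8803
  4       500.00       363.4596     1,453.8385
  5    50,500.00    33,896.0503   169,480.2513
  Σ                 35,541.1150   173,429.2463
P = 35,541.1150; D_Mac = 4.87968 yrs; D_mod = 4.87968/(1+0.083) = 4.50571 yrs.
ΔP/P ≈ -D_mod · Δy = -4.50571 × (-0.0195) = +0.087861 = +8.7861%.

+8.79%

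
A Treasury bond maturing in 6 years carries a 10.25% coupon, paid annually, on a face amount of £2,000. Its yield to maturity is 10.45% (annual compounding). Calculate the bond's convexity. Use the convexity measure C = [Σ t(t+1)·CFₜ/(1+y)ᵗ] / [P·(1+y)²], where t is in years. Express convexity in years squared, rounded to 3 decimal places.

With y = 0.1045:
  t   CF        PV=CF/(1+0.1045)^t    t·PV        t(t+1)·PV
  1       205.00       185.6043       185.6043         371.2087
  2       205.00       168.0438       336.0875       1,008.2626
  3       205.00       152.1447       456.4340       1,825.7359
  4       205.00       137.7498       550.9992       2,754.9960
  5       205.00       124.7169       623.5844       3,741.5066
  6     2,205.00     1,214.5469     7,287.2811      51,010.9678
  Σ                  1,982.8063     9,439.9906      60,712.6776
P = 1,982.8063.
Convexity = Σ t(t+1)·PV / [P·(1+y)²] = 60,712.6776 / (1,982.8063 × 1.219920) = 25.09965.

25.100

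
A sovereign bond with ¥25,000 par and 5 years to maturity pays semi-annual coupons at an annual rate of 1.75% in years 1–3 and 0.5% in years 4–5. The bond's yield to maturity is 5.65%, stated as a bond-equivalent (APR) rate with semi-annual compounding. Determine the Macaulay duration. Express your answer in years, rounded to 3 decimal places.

4.799 years

Periodic yield y = 0.02825. Discount each cash flow and weight by its period:
  t   CF        PV=CF/(1+0.02825)^t    t·PV
  1       218.75       212.7401       212.7401
  2       218.75       206.8953       413.7906
  3       218.75       201.2111       603.6333
  4       218.75       195.6830       782.7322
  5       218.75       190.3069       951.5344
  6       218.75       185.0784     1,110.4704
  7        62.50        51.4267       359.9872
  8        62.50        50.0138       400.1108
  9        62.50        48.6398       437.7580
  10   25,062.50    18,968.6843   189,686.8428
  Σ                 20,310.6794   194,959.5997
Price P = Σ PV = 20,310.6794.
Macaulay duration = Σ(t·PV) / P = 194,959.5997 / 20,310.6794 = 9.59887 half-year periods.
In years: 9.59887 / 2 = 4.79944 years.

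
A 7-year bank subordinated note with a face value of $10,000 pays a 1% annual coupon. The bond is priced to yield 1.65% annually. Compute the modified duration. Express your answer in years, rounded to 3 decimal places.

Periodic yield y = 0.0165. First find Macaulay duration:
  t   CF        PV=CF/(1+0.0165)^t    t·PV
  1       100.00        98.3768        98.3768
  2       100.00        96.7799       193.5598
  3       100.00        95.2090       285.6269
  4       100.00        93.6635       374.6541
  5       100.00        92.1432       460.7158
  6       100.00        90.6475       543.8848
  7    10,100.00     9,006.7829    63,047.4801
  Σ                  9,573.6027    65,004.2983
P = 9,573.6027; Macaulay duration = 65,004.2983 / 9,573.6027 = 6.78995 years.
Modified duration = D_Mac / (1 + y) = 6.78995 / 1.0165 = 6.67974 years.

6.680 years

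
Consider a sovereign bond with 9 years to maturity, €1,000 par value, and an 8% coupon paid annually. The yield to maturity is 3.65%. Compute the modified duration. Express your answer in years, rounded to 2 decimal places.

Periodic yield y = 0.0365. First find Macaulay duration:
  t   CF        PV=CF/(1+0.0365)^t    t·PV
  1        80.00        77.1828        77.1828
  2        80.00        74.4649       148.9297
  3        80.00        71.8426       215.5278
  4        80.00        69.3127       277.2508
  5        80.00        66.8719       334.3593
  6        80.00        64.5170       387.1020
  7        80.00        62.2451       435.7154
  8        80.00        60.0531       480.4249
  9     1,080.00       782.1679     7,039.5112
  Σ                  1,328.6579     9,396.0040
P = 1,328.6579; Macaulay duration = 9,396.0040 / 1,328.6579 = 7.07180 years.
Modified duration = D_Mac / (1 + y) = 7.07180 / 1.0365 = 6.82277 years.

6.82 years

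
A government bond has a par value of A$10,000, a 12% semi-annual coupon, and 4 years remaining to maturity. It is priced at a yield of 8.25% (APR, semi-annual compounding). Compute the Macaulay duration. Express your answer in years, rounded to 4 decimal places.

Periodic yield y = 0.04125. Discount each cash flow and weight by its period:
  t   CF        PV=CF/(1+0.04125)^t    t·PV
  1       600.00       576.2305       576.2305
  2       600.00       553.4026     1,106.8053
  3       600.00       531.4791     1,594.4374
  4       600.00       510.4241     2,041.6965
  5       600.00       490.2032     2,451.0162
  6       600.00       470.7834     2,824.7005
  7       600.00       452.1329     3,164.9306
  8    10,600.00     7,671.2432    61,369.9454
  Σ                 11,255.8992    75,129.7624
Price P = Σ PV = 11,255.8992.
Macaulay duration = Σ(t·PV) / P = 75,129.7624 / 11,255.8992 = 6.67470 half-year periods.
In years: 6.67470 / 2 = 3.33735 years.

3.3374 years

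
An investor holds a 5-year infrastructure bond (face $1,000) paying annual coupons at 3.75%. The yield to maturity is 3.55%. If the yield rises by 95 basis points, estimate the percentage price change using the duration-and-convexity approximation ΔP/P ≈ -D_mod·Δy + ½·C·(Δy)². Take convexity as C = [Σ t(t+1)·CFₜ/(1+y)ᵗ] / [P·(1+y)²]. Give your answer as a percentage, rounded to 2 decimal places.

-4.15%

With y = 0.0355:
  t   CF        PV=CF/(1+0.0355)^t    t·PV        t(t+1)·PV
  1        37.50        36.2144        36.2144          72.4288
  2        37.50        34.9729        69.9457         209.8371
  3        37.50        33.7739       101.3216         405.2866
  4        37.50        32.6160       130.4640         652.3202
  5     1,037.50       871.4402     4,357.2010      26,143.2059
  Σ                  1,009.0173     4,695.1468      27,483.0786
P = 1,009.0173; D_Mac = 4.65319 yrs; D_mod = 4.49366 yrs; C = 25.40192.
Duration effect: -4.49366 × (+0.0095) = -0.042690
Convexity effect: 0.5 × 25.40192 × (0.0095)² = +0.0011463
ΔP/P ≈ -0.042690 + 0.0011463 = -0.041544 = -4.1544%.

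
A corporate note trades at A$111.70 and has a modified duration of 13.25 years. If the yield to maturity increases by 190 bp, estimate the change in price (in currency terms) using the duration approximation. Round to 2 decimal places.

Duration approximation: ΔP/P ≈ -D_mod · Δy = -13.25 × (+0.019) = -0.251750.
ΔP ≈ 111.70 × (-0.251750) = -28.120475.

-A$28.12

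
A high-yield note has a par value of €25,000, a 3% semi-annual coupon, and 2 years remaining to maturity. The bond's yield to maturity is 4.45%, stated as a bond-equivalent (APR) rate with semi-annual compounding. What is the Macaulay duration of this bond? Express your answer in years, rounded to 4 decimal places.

1.9554 years

Periodic yield y = 0.02225. Discount each cash flow and weight by its period:
  t   CF        PV=CF/(1+0.02225)^t    t·PV
  1       375.00       366.8379       366.8379
  2       375.00       358.8534       717.7067
  3       375.00       351.0427     1,053.1280
  4    25,375.00    23,236.8671    92,947.4684
  Σ                 24,313.6010    95,085.1410
Price P = Σ PV = 24,313.6010.
Macaulay duration = Σ(t·PV) / P = 95,085.1410 / 24,313.6010 = 3.91078 half-year periods.
In years: 3.91078 / 2 = 1.95539 years.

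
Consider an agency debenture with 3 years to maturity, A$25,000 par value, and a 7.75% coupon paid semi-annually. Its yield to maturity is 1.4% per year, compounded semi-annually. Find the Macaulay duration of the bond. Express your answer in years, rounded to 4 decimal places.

Periodic yield y = 0.007. Discount each cash flow and weight by its period:
  t   CF        PV=CF/(1+0.007)^t    t·PV
  1       968.75       962.0159       962.0159
  2       968.75       955.3286     1,910.6572
  3       968.75       948.6878     2,846.0633
  4       968.75       942.0931     3,768.3725
  5       968.75       935.5443     4,677.7216
  6    25,968.75    24,904.2933   149,425.7597
  Σ                 29,647.9630   163,590.5901
Price P = Σ PV = 29,647.9630.
Macaulay duration = Σ(t·PV) / P = 163,590.5901 / 29,647.9630 = 5.51777 half-year periods.
In years: 5.51777 / 2 = 2.75888 years.

2.7589 years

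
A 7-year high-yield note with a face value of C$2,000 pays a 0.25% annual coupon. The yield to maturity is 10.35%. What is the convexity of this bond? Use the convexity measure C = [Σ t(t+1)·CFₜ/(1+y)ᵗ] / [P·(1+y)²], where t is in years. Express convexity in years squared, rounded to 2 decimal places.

45.31

With y = 0.1035:
  t   CF        PV=CF/(1+0.1035)^t    t·PV        t(t+1)·PV
  1         5.00         4.5310         4.5310           9.0621
  2         5.00         4.1061         8.2121          24.6364
  3         5.00         3.7209        11.1628          44.6513
  4         5.00         3.3719        13.4878          67.4389
  5         5.00         3.0557        15.2784          91.6705
  6         5.00         2.7691        16.6145         116.3015
  7     2,005.00     1,006.2549     7,043.7844      56,350.2752
  Σ                  1,027.8097     7,113.0711      56,704.0359
P = 1,027.8097.
Convexity = Σ t(t+1)·PV / [P·(1+y)²] = 56,704.0359 / (1,027.8097 × 1.217712) = 45.30609.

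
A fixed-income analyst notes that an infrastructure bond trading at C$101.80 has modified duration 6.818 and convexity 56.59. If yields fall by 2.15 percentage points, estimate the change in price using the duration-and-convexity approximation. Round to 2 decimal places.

+C$16.25

Duration effect: -D_mod·Δy = -6.818 × (-0.0215) = +0.146587
Convexity effect: ½·C·(Δy)² = 0.5 × 56.59 × (-0.0215)² = +0.01307936375
ΔP/P ≈ +0.146587 + 0.01307936375 = +0.15966636375
ΔP ≈ 101.80 × (+0.15966636375) = +16.25403582975.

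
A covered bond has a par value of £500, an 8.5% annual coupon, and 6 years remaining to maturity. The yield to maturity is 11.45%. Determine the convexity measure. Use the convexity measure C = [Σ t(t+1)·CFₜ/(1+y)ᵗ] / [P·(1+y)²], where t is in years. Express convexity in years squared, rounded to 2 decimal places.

With y = 0.1145:
  t   CF        PV=CF/(1+0.1145)^t    t·PV        t(t+1)·PV
  1        42.50        38.1337        38.1337          76.2674
  2        42.50        34.2160        68.4319         205.2958
  3        42.50        30.7007        92.1022         368.4088
  4        42.50        27.5466       110.1866         550.9328
  5        42.50        24.7166       123.5830         741.4977
  6       542.50       283.0866     1,698.5196      11,889.6370
  Σ                    438.4002     2,130.9569      13,832.0395
P = 438.4002.
Convexity = Σ t(t+1)·PV / [P·(1+y)²] = 13,832.0395 / (438.4002 × 1.242110) = 25.40126.

25.40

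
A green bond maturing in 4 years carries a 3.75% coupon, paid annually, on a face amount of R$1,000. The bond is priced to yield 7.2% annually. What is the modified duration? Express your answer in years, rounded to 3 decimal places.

Periodic yield y = 0.072. First find Macaulay duration:
  t   CF        PV=CF/(1+0.072)^t    t·PV
  1        37.50        34.9813        34.9813
  2        37.50        32.6319        65.2637
  3        37.50        30.4402        91.3205
  4     1,037.50       785.6135     3,142.4542
  Σ                    883.6669     3,334.0197
P = 883.6669; Macaulay duration = 3,334.0197 / 883.6669 = 3.77294 years.
Modified duration = D_Mac / (1 + y) = 3.77294 / 1.072 = 3.51953 years.

3.520 years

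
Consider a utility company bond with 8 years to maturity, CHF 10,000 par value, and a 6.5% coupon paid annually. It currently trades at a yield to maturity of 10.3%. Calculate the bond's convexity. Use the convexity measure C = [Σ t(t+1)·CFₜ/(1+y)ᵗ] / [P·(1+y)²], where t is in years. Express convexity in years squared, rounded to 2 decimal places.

With y = 0.103:
  t   CF        PV=CF/(1+0.103)^t    t·PV        t(t+1)·PV
  1       650.00       589.3019       589.3019       1,178.6038
  2       650.00       534.2719     1,068.5438       3,205.6314
  3       650.00       484.3807     1,453.1421       5,812.5683
  4       650.00       439.1484     1,756.5936       8,782.9680
  5       650.00       398.1400     1,990.6999      11,944.1995
  6       650.00       360.9610     2,165.7660      15,160.3620
  7       650.00       327.2539     2,290.7770      18,326.2158
  8    10,650.00     4,861.2226    38,889.7808     350,008.0272
  Σ                  7,994.6803    50,204.6051     414,418.5760
P = 7,994.6803.
Convexity = Σ t(t+1)·PV / [P·(1+y)²] = 414,418.5760 / (7,994.6803 × 1.216609) = 42.60760.

42.61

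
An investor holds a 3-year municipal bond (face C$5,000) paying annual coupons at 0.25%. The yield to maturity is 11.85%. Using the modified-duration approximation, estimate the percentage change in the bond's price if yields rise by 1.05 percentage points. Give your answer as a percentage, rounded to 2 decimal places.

Periodic yield y = 0.1185. Modified duration first:
  t   CF        PV=CF/(1+0.1185)^t    t·PV
  1        12.50        11.1757        11.1757
  2        12.50         9.9917        19.9833
  3     5,012.50     3,582.1719    10,746.5156
  Σ                  3,603.3392    10,777.6747
P = 3,603.3392; D_Mac = 2.99102 yrs; D_mod = 2.99102/(1+0.1185) = 2.67414 yrs.
ΔP/P ≈ -D_mod · Δy = -2.67414 × (+0.0105) = -0.028078 = -2.8078%.

-2.81%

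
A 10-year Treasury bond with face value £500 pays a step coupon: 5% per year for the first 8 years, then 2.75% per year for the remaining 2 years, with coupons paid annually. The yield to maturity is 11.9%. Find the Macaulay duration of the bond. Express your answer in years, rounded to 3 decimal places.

Periodic yield y = 0.119. Discount each cash flow and weight by its year:
  t   CF        PV=CF/(1+0.119)^t    t·PV
  1        25.00        22.3414        22.3414
  2        25.00        19.9655        39.9310
  3        25.00        17.8423        53.5268
  4        25.00        15.9448        63.7793
  5        25.00        14.2492        71.2459
  6        25.00        12.7338        76.4031
  7        25.00        11.3797        79.6576
  8        25.00        10.1695        81.3559
  9        13.75         4.9984        44.9857
  10      513.75       166.8979     1,668.9794
  Σ                    296.5225     2,202.2060
Price P = Σ PV = 296.5225.
Macaulay duration = Σ(t·PV) / P = 2,202.2060 / 296.5225 = 7.42678 years.

7.427 years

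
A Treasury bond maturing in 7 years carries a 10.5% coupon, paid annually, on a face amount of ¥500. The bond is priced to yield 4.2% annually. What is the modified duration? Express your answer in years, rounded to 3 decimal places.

Periodic yield y = 0.042. First find Macaulay duration:
  t   CF        PV=CF/(1+0.042)^t    t·PV
  1        52.50        50.3839        50.3839
  2        52.50        48.3530        96.7061
  3        52.50        46.4041       139.2122
  4        52.50        44.5337       178.1347
  5        52.50        42.7386       213.6932
  6        52.50        41.0160       246.0958
  7       552.50       414.2459     2,899.7215
  Σ                    687.6752     3,823.9474
P = 687.6752; Macaulay duration = 3,823.9474 / 687.6752 = 5.56069 years.
Modified duration = D_Mac / (1 + y) = 5.56069 / 1.042 = 5.33655 years.

5.337 years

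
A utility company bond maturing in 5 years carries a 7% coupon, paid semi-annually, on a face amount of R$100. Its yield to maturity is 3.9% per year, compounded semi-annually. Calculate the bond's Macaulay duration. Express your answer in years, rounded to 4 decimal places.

4.3556 years

Periodic yield y = 0.0195. Discount each cash flow and weight by its period:
  t   CF        PV=CF/(1+0.0195)^t    t·PV
  1         3.50         3.4331         3.4331
  2         3.50         3.3674         6.7348
  3         3.50         3.3030         9.9089
  4         3.50         3.2398        12.9592
  5         3.50         3.1778        15.8892
  6         3.50         3.1171        18.7023
  7         3.50         3.0574        21.4021
  8         3.50         2.9990        23.9917
  9         3.50         2.9416        26.4744
  10      103.50        85.3234       853.2338
  Σ                    113.9595       992.7294
Price P = Σ PV = 113.9595.
Macaulay duration = Σ(t·PV) / P = 992.7294 / 113.9595 = 8.71125 half-year periods.
In years: 8.71125 / 2 = 4.35562 years.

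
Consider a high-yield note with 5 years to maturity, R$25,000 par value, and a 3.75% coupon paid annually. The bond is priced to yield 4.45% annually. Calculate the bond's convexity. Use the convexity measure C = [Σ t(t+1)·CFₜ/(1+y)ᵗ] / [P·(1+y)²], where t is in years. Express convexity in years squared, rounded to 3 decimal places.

With y = 0.0445:
  t   CF        PV=CF/(1+0.0445)^t    t·PV        t(t+1)·PV
  1       937.50       897.5586       897.5586       1,795.1173
  2       937.50       859.3189     1,718.6379       5,155.9137
  3       937.50       822.7084     2,468.1253       9,872.5011
  4       937.50       787.6577     3,150.6306      15,753.1531
  5    25,937.50    20,863.4388   104,317.1941     625,903.1643
  Σ                 24,230.6825   112,552.1465     658,479.8495
P = 24,230.6825.
Convexity = Σ t(t+1)·PV / [P·(1+y)²] = 658,479.8495 / (24,230.6825 × 1.090980) = 24.90921.

24.909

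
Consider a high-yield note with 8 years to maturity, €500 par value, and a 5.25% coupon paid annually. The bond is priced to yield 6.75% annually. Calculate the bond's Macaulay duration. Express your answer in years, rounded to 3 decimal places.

Periodic yield y = 0.0675. Discount each cash flow and weight by its year:
  t   CF        PV=CF/(1+0.0675)^t    t·PV
  1        26.25        24.5902        24.5902
  2        26.25        23.0353        46.0706
  3        26.25        21.5787        64.7362
  4        26.25        20.2143        80.8570
  5        26.25        18.9361        94.6804
  6        26.25        17.7387       106.4323
  7        26.25        16.6171       116.3194
  8       526.25       312.0679     2,496.5429
  Σ                    454.7781     3,030.2288
Price P = Σ PV = 454.7781.
Macaulay duration = Σ(t·PV) / P = 3,030.2288 / 454.7781 = 6.66309 years.

6.663 years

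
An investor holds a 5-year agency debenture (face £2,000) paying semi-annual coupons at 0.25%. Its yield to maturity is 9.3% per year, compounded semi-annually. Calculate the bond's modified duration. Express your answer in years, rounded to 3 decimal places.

Periodic yield y = 0.0465. First find Macaulay duration:
  t   CF        PV=CF/(1+0.0465)^t    t·PV
  1         2.50         2.3889         2.3889
  2         2.50         2.2828         4.5655
  3         2.50         2.1813         6.5440
  4         2.50         2.0844         8.3376
  5         2.50         1.9918         9.9590
  6         2.50         1.9033        11.4197
  7         2.50         1.8187        12.7310
  8         2.50         1.7379        13.9032
  9         2.50         1.6607        14.9462
  10    2,002.50     1,271.1014    12,711.0140
  Σ                  1,289.1512    12,795.8092
P = 1,289.1512; Macaulay duration = 12,795.8092 / 1,289.1512 = 9.92576 half-year periods = 4.96288 years.
Modified duration = D_Mac / (1 + y) = 4.96288 / 1.0465 = 4.74236 years.

4.742 years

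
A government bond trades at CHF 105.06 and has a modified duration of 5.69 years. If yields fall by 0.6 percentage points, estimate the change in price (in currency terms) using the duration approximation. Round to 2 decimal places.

Duration approximation: ΔP/P ≈ -D_mod · Δy = -5.69 × (-0.006) = +0.034140.
ΔP ≈ 105.06 × (+0.034140) = +3.5867484.

+CHF 3.59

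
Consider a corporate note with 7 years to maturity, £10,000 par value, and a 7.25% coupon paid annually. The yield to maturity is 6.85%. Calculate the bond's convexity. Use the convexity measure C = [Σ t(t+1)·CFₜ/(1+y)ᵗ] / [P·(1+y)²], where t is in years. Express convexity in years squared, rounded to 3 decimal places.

37.483

With y = 0.0685:
  t   CF        PV=CF/(1+0.0685)^t    t·PV        t(t+1)·PV
  1       725.00       678.5213       678.5213       1,357.0426
  2       725.00       635.0223     1,270.0445       3,810.1336
  3       725.00       594.3119     1,782.9357       7,131.7428
  4       725.00       556.2114     2,224.8457      11,124.2284
  5       725.00       520.5535     2,602.7675      15,616.6051
  6       725.00       487.1816     2,923.0894      20,461.6258
  7    10,725.00     6,744.9016    47,214.3109     377,714.4871
  Σ                 10,216.7035    58,696.5150     437,215.8654
P = 10,216.7035.
Convexity = Σ t(t+1)·PV / [P·(1+y)²] = 437,215.8654 / (10,216.7035 × 1.141692) = 37.48315.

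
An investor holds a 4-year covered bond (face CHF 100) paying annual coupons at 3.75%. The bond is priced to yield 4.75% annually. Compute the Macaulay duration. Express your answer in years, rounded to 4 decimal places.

3.7839 years

Periodic yield y = 0.0475. Discount each cash flow and weight by its year:
  t   CF        PV=CF/(1+0.0475)^t    t·PV
  1         3.75         3.5800         3.5800
  2         3.75         3.4176         6.8352
  3         3.75         3.2626         9.7879
  4       103.75        86.1732       344.6926
  Σ                     96.4334       364.8957
Price P = Σ PV = 96.4334.
Macaulay duration = Σ(t·PV) / P = 364.8957 / 96.4334 = 3.78392 years.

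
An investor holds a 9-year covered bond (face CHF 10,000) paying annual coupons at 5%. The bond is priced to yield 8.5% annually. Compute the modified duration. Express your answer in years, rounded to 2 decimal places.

6.67 years

Periodic yield y = 0.085. First find Macaulay duration:
  t   CF        PV=CF/(1+0.085)^t    t·PV
  1       500.00       460.8295       460.8295
  2       500.00       424.7276       849.4553
  3       500.00       391.4540     1,174.3621
  4       500.00       360.7871     1,443.1486
  5       500.00       332.5227     1,662.6136
  6       500.00       306.4725     1,838.8353
  7       500.00       282.4632     1,977.2422
  8       500.00       260.3347     2,082.6778
  9    10,500.00     5,038.7366    45,348.6293
  Σ                  7,858.3281    56,837.7937
P = 7,858.3281; Macaulay duration = 56,837.7937 / 7,858.3281 = 7.23281 years.
Modified duration = D_Mac / (1 + y) = 7.23281 / 1.085 = 6.66618 years.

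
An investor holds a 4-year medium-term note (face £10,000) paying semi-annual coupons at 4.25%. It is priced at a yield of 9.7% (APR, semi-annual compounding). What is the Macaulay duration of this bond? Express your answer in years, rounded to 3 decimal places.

3.685 years

Periodic yield y = 0.0485. Discount each cash flow and weight by its period:
  t   CF        PV=CF/(1+0.0485)^t    t·PV
  1       212.50       202.6705       202.6705
  2       212.50       193.2956       386.5913
  3       212.50       184.3545       553.0634
  4       212.50       175.8268       703.3074
  5       212.50       167.6937       838.4685
  6       212.50       159.9368       959.6206
  7       212.50       152.5386     1,067.7705
  8    10,212.50     6,991.7291    55,933.8326
  Σ                  8,228.0456    60,645.3248
Price P = Σ PV = 8,228.0456.
Macaulay duration = Σ(t·PV) / P = 60,645.3248 / 8,228.0456 = 7.37056 half-year periods.
In years: 7.37056 / 2 = 3.68528 years.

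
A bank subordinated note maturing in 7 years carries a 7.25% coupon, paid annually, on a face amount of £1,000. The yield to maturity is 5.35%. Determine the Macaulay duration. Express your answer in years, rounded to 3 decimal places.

Periodic yield y = 0.0535. Discount each cash flow and weight by its year:
  t   CF        PV=CF/(1+0.0535)^t    t·PV
  1        72.50        68.8182        68.8182
  2        72.50        65.3234       130.6468
  3        72.50        62.0061       186.0183
  4        72.50        58.8572       235.4289
  5        72.50        55.8683       279.3414
  6        72.50        53.0311       318.1867
  7     1,072.50       744.6557     5,212.5899
  Σ                  1,108.5601     6,431.0303
Price P = Σ PV = 1,108.5601.
Macaulay duration = Σ(t·PV) / P = 6,431.0303 / 1,108.5601 = 5.80125 years.

5.801 years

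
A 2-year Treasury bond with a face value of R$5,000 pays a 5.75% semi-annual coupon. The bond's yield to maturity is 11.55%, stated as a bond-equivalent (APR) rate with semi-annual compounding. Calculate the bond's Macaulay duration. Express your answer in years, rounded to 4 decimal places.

1.9126 years

Periodic yield y = 0.05775. Discount each cash flow and weight by its period:
  t   CF        PV=CF/(1+0.05775)^t    t·PV
  1       143.75       135.9017       135.9017
  2       143.75       128.4819       256.9637
  3       143.75       121.4671       364.4014
  4     5,143.75     4,109.1095    16,436.4381
  Σ                  4,494.9602    17,193.7048
Price P = Σ PV = 4,494.9602.
Macaulay duration = Σ(t·PV) / P = 17,193.7048 / 4,494.9602 = 3.82511 half-year periods.
In years: 3.82511 / 2 = 1.91255 years.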